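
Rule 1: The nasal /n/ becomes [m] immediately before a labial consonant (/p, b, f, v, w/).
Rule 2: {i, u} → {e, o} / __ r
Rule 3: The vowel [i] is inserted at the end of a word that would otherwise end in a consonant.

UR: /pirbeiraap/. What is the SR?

perbeeraapi

Rule 1 (nasal place assimilation): no segment meets the environment; /pirbeiraap/ is unchanged.
Rule 2 (pre-rhotic lowering): /i/ is a high vowel immediately before /r/, so it lowers to [e]. /i/ is a high vowel immediately before /r/, so it lowers to [e]. /pirbeiraap/ → perbeeraap.
Rule 3 (final i-epenthesis): the form ends in the consonant /p/, so [i] is inserted word-finally. /perbeeraap/ → perbeeraapi.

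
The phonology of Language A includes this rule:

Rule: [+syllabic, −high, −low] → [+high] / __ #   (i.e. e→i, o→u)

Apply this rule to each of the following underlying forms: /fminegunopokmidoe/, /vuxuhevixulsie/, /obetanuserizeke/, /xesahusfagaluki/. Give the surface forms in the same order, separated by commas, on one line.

/fminegunopokmidoe/: /e/ is a mid vowel in word-final position, so it raises to [i]. → [fminegunopokmidoi].
/vuxuhevixulsie/: /e/ is a mid vowel in word-final position, so it raises to [i]. → [vuxuhevixulsii].
/obetanuserizeke/: /e/ is a mid vowel in word-final position, so it raises to [i]. → [obetanuserizeki].
/xesahusfagaluki/: the rule's environment is not met; surfaces unchanged as [xesahusfagaluki].

fminegunopokmidoi, vuxuhevixulsii, obetanuserizeki, xesahusfagaluki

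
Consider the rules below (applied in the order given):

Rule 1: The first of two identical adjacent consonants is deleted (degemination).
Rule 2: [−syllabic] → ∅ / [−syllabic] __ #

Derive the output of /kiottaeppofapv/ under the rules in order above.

kiotaepofap

Rule 1 (degemination): /tt/ is a geminate; the first /t/ deletes. /pp/ is a geminate; the first /p/ deletes. /kiottaeppofapv/ → kiotaepofapv.
Rule 2 (final cluster simplification): /v/ is the second consonant of a word-final cluster /pv/, so it deletes. /kiotaepofapv/ → kiotaepofap.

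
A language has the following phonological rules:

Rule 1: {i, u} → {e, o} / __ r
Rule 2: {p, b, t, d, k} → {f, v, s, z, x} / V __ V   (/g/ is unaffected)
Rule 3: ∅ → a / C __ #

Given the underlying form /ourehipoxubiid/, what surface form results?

Rule 1 (pre-rhotic lowering): /u/ is a high vowel immediately before /r/, so it lowers to [o]. /ourehipoxubiid/ → oorehipoxubiid.
Rule 2 (intervocalic spirantization): /p/ is a stop between vowels /i/ and /o/, so it spirantizes to the fricative [f]. /b/ is a stop between vowels /u/ and /i/, so it spirantizes to the fricative [v]. /oorehipoxubiid/ → oorehifoxuviid.
Rule 3 (final a-epenthesis): the form ends in the consonant /d/, so [a] is inserted word-finally. /oorehifoxuviid/ → oorehifoxuviida.

oorehifoxuviida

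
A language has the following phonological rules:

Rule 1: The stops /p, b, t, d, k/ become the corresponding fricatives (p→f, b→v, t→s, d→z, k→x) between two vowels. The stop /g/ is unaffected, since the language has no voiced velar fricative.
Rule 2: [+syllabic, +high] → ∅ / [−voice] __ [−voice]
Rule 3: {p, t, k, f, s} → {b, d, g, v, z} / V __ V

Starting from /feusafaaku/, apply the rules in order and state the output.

Rule 1 (intervocalic spirantization): /k/ is a stop between vowels /a/ and /u/, so it spirantizes to the fricative [x]. /feusafaaku/ → feusafaaxu.
Rule 2 (high vowel syncope): no segment meets the environment; /feusafaaxu/ is unchanged.
Rule 3 (intervocalic voicing): /s/ is a voiceless obstruent between vowels /u/ and /a/, so it voices to [z]. /f/ is a voiceless obstruent between vowels /a/ and /a/, so it voices to [v]. /feusafaaxu/ → feuzavaaxu.

feuzavaaxu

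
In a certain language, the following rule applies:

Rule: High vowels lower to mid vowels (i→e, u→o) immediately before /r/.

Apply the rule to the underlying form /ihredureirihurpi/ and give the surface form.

ihredoreerihorpi

/u/ is a high vowel immediately before /r/, so it lowers to [o].
/i/ is a high vowel immediately before /r/, so it lowers to [e].
/u/ is a high vowel immediately before /r/, so it lowers to [o].
Surface form: [ihredoreerihorpi].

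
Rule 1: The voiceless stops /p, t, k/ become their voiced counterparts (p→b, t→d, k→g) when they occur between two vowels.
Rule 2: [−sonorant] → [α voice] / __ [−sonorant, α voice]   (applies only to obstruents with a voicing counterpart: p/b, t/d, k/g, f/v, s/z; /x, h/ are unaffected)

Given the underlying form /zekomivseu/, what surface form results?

Rule 1 (intervocalic voicing): /k/ is a voiceless stop between vowels /e/ and /o/, so it voices to [g]. /zekomivseu/ → zegomivseu.
Rule 2 (regressive voicing assimilation): /v/ precedes the voiceless obstruent /s/, so it devoices to [f] by assimilation. /zegomivseu/ → zegomifseu.

zegomifseu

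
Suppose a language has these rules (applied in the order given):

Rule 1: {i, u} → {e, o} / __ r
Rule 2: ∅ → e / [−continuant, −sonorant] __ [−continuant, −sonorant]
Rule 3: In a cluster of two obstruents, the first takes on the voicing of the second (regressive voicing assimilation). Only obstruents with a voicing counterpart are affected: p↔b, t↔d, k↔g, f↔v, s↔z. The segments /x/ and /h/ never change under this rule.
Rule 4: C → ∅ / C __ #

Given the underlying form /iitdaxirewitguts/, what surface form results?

Rule 1 (pre-rhotic lowering): /i/ is a high vowel immediately before /r/, so it lowers to [e]. /iitdaxirewitguts/ → iitdaxerewitguts.
Rule 2 (stop-cluster e-epenthesis): /t/ and /d/ form a stop–stop cluster, so [e] is inserted between them. /t/ and /g/ form a stop–stop cluster, so [e] is inserted between them. /iitdaxerewitguts/ → iitedaxerewiteguts.
Rule 3 (regressive voicing assimilation): no segment meets the environment; /iitedaxerewiteguts/ is unchanged.
Rule 4 (final cluster simplification): /s/ is the second consonant of a word-final cluster /ts/, so it deletes. /iitedaxerewiteguts/ → iitedaxerewitegut.

iitedaxerewitegut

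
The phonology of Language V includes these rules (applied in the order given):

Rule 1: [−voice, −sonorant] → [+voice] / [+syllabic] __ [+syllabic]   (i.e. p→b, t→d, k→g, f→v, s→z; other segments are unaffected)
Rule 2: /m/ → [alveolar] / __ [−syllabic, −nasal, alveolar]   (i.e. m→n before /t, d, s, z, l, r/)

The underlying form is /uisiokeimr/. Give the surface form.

Rule 1 (intervocalic voicing): /s/ is a voiceless obstruent between vowels /i/ and /i/, so it voices to [z]. /k/ is a voiceless obstruent between vowels /o/ and /e/, so it voices to [g]. /uisiokeimr/ → uiziogeimr.
Rule 2 (nasal place assimilation): /m/ precedes the alveolar consonant /r/, so it assimilates in place to [n]. /uiziogeimr/ → uiziogeinr.

uiziogeinr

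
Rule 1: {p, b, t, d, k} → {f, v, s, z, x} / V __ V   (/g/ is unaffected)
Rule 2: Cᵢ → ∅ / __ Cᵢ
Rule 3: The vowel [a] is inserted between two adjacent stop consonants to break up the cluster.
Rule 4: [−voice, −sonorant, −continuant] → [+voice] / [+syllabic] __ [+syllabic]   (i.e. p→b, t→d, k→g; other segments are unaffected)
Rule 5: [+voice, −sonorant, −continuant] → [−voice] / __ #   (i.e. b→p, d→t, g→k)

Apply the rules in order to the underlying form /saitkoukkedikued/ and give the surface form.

Rule 1 (intervocalic spirantization): /d/ is a stop between vowels /e/ and /i/, so it spirantizes to the fricative [z]. /k/ is a stop between vowels /i/ and /u/, so it spirantizes to the fricative [x]. /saitkoukkedikued/ → saitkoukkezixued.
Rule 2 (degemination): /kk/ is a geminate; the first /k/ deletes. /saitkoukkezixued/ → saitkoukezixued.
Rule 3 (stop-cluster a-epenthesis): /t/ and /k/ form a stop–stop cluster, so [a] is inserted between them. /saitkoukezixued/ → saitakoukezixued.
Rule 4 (intervocalic voicing): /t/ is a voiceless stop between vowels /i/ and /a/, so it voices to [d]. /k/ is a voiceless stop between vowels /a/ and /o/, so it voices to [g]. /k/ is a voiceless stop between vowels /u/ and /e/, so it voices to [g]. /saitakoukezixued/ → saidagougezixued.
Rule 5 (final devoicing): /d/ is a voiced stop in word-final position, so it devoices to [t]. /saidagougezixued/ → saidagougezixuet.

saidagougezixuet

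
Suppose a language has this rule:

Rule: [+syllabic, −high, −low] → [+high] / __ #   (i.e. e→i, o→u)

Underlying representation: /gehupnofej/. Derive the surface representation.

gehupnofej

No segment of /gehupnofej/ meets the structural description of the rule, so the form surfaces unchanged.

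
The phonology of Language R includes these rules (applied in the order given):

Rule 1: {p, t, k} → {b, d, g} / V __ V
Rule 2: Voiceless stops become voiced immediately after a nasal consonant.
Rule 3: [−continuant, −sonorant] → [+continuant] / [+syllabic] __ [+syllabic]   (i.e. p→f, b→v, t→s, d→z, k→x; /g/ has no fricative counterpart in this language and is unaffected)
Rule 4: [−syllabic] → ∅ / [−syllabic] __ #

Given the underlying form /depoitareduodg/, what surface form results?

Rule 1 (intervocalic voicing): /p/ is a voiceless stop between vowels /e/ and /o/, so it voices to [b]. /t/ is a voiceless stop between vowels /i/ and /a/, so it voices to [d]. /depoitareduodg/ → deboidareduodg.
Rule 2 (post-nasal voicing): no segment meets the environment; /deboidareduodg/ is unchanged.
Rule 3 (intervocalic spirantization): /b/ is a stop between vowels /e/ and /o/, so it spirantizes to the fricative [v]. /d/ is a stop between vowels /i/ and /a/, so it spirantizes to the fricative [z]. /d/ is a stop between vowels /e/ and /u/, so it spirantizes to the fricative [z]. /deboidareduodg/ → devoizarezuodg.
Rule 4 (final cluster simplification): /g/ is the second consonant of a word-final cluster /dg/, so it deletes. /devoizarezuodg/ → devoizarezuod.

devoizarezuod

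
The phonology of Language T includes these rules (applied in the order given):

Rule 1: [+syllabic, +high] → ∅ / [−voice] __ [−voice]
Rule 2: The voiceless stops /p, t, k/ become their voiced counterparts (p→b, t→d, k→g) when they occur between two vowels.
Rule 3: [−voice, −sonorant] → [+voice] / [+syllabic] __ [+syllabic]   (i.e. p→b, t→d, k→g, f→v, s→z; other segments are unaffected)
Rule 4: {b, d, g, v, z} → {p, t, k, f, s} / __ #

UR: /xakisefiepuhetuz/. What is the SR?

xakseviephedus

Rule 1 (high vowel syncope): /i/ is a high vowel flanked by voiceless consonants /k/ and /s/, so it deletes. /u/ is a high vowel flanked by voiceless consonants /p/ and /h/, so it deletes. /xakisefiepuhetuz/ → xaksefiephetuz.
Rule 2 (intervocalic voicing): /t/ is a voiceless stop between vowels /e/ and /u/, so it voices to [d]. /xaksefiephetuz/ → xaksefiepheduz.
Rule 3 (intervocalic voicing): /f/ is a voiceless obstruent between vowels /e/ and /i/, so it voices to [v]. /xaksefiepheduz/ → xakseviepheduz.
Rule 4 (final devoicing): /z/ is a voiced obstruent in word-final position, so it devoices to [s]. /xakseviepheduz/ → xakseviephedus.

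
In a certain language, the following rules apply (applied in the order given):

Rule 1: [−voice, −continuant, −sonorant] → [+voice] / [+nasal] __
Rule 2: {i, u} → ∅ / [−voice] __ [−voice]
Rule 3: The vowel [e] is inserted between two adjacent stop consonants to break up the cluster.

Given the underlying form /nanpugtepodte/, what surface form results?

Rule 1 (post-nasal voicing): /p/ is a voiceless stop immediately after the nasal /n/, so it voices to [b]. /nanpugtepodte/ → nanbugtepodte.
Rule 2 (high vowel syncope): no segment meets the environment; /nanbugtepodte/ is unchanged.
Rule 3 (stop-cluster e-epenthesis): /g/ and /t/ form a stop–stop cluster, so [e] is inserted between them. /d/ and /t/ form a stop–stop cluster, so [e] is inserted between them. /nanbugtepodte/ → nanbugetepodete.

nanbugetepodete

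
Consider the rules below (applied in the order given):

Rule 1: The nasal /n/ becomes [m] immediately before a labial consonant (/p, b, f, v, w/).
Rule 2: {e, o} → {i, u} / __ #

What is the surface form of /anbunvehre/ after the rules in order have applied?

ambumvehri

Rule 1 (nasal place assimilation): /n/ precedes the labial consonant /b/, so it assimilates in place to [m]. /n/ precedes the labial consonant /v/, so it assimilates in place to [m]. /anbunvehre/ → ambumvehre.
Rule 2 (final vowel raising): /e/ is a mid vowel in word-final position, so it raises to [i]. /ambumvehre/ → ambumvehri.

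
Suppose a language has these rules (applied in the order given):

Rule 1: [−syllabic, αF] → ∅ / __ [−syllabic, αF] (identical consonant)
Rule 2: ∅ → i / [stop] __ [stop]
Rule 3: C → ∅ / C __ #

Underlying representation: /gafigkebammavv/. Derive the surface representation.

Rule 1 (degemination): /mm/ is a geminate; the first /m/ deletes. /vv/ is a geminate; the first /v/ deletes. /gafigkebammavv/ → gafigkebamav.
Rule 2 (stop-cluster i-epenthesis): /g/ and /k/ form a stop–stop cluster, so [i] is inserted between them. /gafigkebamav/ → gafigikebamav.
Rule 3 (final cluster simplification): no segment meets the environment; /gafigikebamav/ is unchanged.

gafigikebamav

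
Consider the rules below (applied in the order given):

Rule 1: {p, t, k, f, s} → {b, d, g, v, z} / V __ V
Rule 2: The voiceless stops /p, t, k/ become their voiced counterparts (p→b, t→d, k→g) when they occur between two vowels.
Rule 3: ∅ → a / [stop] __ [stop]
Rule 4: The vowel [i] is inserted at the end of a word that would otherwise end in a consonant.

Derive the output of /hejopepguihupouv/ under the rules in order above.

hejobepaguihubouvi

Rule 1 (intervocalic voicing): /p/ is a voiceless obstruent between vowels /o/ and /e/, so it voices to [b]. /p/ is a voiceless obstruent between vowels /u/ and /o/, so it voices to [b]. /hejopepguihupouv/ → hejobepguihubouv.
Rule 2 (intervocalic voicing): no segment meets the environment; /hejobepguihubouv/ is unchanged.
Rule 3 (stop-cluster a-epenthesis): /p/ and /g/ form a stop–stop cluster, so [a] is inserted between them. /hejobepguihubouv/ → hejobepaguihubouv.
Rule 4 (final i-epenthesis): the form ends in the consonant /v/, so [i] is inserted word-finally. /hejobepaguihubouv/ → hejobepaguihubouvi.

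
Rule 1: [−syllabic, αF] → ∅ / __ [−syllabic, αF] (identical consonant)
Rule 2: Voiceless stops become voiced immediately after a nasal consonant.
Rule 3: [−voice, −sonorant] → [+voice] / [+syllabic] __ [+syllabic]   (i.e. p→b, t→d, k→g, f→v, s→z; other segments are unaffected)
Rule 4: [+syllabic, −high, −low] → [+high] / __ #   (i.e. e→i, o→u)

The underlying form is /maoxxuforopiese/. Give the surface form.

maoxuvorobiezi

Rule 1 (degemination): /xx/ is a geminate; the first /x/ deletes. /maoxxuforopiese/ → maoxuforopiese.
Rule 2 (post-nasal voicing): no segment meets the environment; /maoxuforopiese/ is unchanged.
Rule 3 (intervocalic voicing): /f/ is a voiceless obstruent between vowels /u/ and /o/, so it voices to [v]. /p/ is a voiceless obstruent between vowels /o/ and /i/, so it voices to [b]. /s/ is a voiceless obstruent between vowels /e/ and /e/, so it voices to [z]. /maoxuforopiese/ → maoxuvorobieze.
Rule 4 (final vowel raising): /e/ is a mid vowel in word-final position, so it raises to [i]. /maoxuvorobieze/ → maoxuvorobiezi.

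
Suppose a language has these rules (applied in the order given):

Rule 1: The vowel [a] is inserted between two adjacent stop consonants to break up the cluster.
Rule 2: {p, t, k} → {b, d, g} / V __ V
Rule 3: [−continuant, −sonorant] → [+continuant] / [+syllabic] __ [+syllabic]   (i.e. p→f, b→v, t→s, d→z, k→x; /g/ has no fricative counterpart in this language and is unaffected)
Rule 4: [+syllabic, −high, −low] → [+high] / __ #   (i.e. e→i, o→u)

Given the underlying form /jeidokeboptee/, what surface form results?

jeizogevovazei

Rule 1 (stop-cluster a-epenthesis): /p/ and /t/ form a stop–stop cluster, so [a] is inserted between them. /jeidokeboptee/ → jeidokebopatee.
Rule 2 (intervocalic voicing): /k/ is a voiceless stop between vowels /o/ and /e/, so it voices to [g]. /p/ is a voiceless stop between vowels /o/ and /a/, so it voices to [b]. /t/ is a voiceless stop between vowels /a/ and /e/, so it voices to [d]. /jeidokebopatee/ → jeidogebobadee.
Rule 3 (intervocalic spirantization): /d/ is a stop between vowels /i/ and /o/, so it spirantizes to the fricative [z]. /b/ is a stop between vowels /e/ and /o/, so it spirantizes to the fricative [v]. /b/ is a stop between vowels /o/ and /a/, so it spirantizes to the fricative [v]. /d/ is a stop between vowels /a/ and /e/, so it spirantizes to the fricative [z]. /jeidogebobadee/ → jeizogevovazee.
Rule 4 (final vowel raising): /e/ is a mid vowel in word-final position, so it raises to [i]. /jeizogevovazee/ → jeizogevovazei.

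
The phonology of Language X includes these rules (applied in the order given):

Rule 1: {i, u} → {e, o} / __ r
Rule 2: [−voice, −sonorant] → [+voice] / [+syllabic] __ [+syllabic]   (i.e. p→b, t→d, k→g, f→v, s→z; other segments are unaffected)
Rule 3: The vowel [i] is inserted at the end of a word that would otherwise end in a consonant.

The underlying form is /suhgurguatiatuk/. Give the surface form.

suhgorguadiaduki

Rule 1 (pre-rhotic lowering): /u/ is a high vowel immediately before /r/, so it lowers to [o]. /suhgurguatiatuk/ → suhgorguatiatuk.
Rule 2 (intervocalic voicing): /t/ is a voiceless obstruent between vowels /a/ and /i/, so it voices to [d]. /t/ is a voiceless obstruent between vowels /a/ and /u/, so it voices to [d]. /suhgorguatiatuk/ → suhgorguadiaduk.
Rule 3 (final i-epenthesis): the form ends in the consonant /k/, so [i] is inserted word-finally. /suhgorguadiaduk/ → suhgorguadiaduki.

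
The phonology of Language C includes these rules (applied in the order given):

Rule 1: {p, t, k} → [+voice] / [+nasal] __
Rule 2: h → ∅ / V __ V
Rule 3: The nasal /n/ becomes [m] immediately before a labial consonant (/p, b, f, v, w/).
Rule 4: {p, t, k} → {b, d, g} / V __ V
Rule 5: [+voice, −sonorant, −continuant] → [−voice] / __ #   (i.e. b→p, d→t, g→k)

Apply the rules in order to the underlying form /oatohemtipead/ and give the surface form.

oadoemdibeat

Rule 1 (post-nasal voicing): /t/ is a voiceless stop immediately after the nasal /m/, so it voices to [d]. /oatohemtipead/ → oatohemdipead.
Rule 2 (intervocalic h-deletion): /h/ occurs between vowels /o/ and /e/, so it deletes. /oatohemdipead/ → oatoemdipead.
Rule 3 (nasal place assimilation): no segment meets the environment; /oatoemdipead/ is unchanged.
Rule 4 (intervocalic voicing): /t/ is a voiceless stop between vowels /a/ and /o/, so it voices to [d]. /p/ is a voiceless stop between vowels /i/ and /e/, so it voices to [b]. /oatoemdipead/ → oadoemdibead.
Rule 5 (final devoicing): /d/ is a voiced stop in word-final position, so it devoices to [t]. /oadoemdibead/ → oadoemdibeat.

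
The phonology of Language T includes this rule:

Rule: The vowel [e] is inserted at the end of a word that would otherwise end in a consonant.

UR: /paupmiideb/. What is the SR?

paupmiidebe

the form ends in the consonant /b/, so [e] is inserted word-finally.
Surface form: [paupmiidebe].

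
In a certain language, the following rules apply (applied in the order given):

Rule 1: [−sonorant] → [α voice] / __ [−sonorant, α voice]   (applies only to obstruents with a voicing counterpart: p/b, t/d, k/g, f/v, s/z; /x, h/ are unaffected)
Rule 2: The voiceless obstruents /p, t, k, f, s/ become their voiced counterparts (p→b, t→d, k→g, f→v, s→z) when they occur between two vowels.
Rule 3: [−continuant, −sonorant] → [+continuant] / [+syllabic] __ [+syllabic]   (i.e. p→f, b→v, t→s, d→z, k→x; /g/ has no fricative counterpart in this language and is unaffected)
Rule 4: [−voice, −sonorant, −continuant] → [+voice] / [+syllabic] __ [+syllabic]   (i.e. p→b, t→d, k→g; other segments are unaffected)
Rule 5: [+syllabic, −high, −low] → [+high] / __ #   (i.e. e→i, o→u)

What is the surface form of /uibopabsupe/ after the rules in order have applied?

Rule 1 (regressive voicing assimilation): /b/ precedes the voiceless obstruent /s/, so it devoices to [p] by assimilation. /uibopabsupe/ → uibopapsupe.
Rule 2 (intervocalic voicing): /p/ is a voiceless obstruent between vowels /o/ and /a/, so it voices to [b]. /p/ is a voiceless obstruent between vowels /u/ and /e/, so it voices to [b]. /uibopapsupe/ → uibobapsube.
Rule 3 (intervocalic spirantization): /b/ is a stop between vowels /i/ and /o/, so it spirantizes to the fricative [v]. /b/ is a stop between vowels /o/ and /a/, so it spirantizes to the fricative [v]. /b/ is a stop between vowels /u/ and /e/, so it spirantizes to the fricative [v]. /uibobapsube/ → uivovapsuve.
Rule 4 (intervocalic voicing): no segment meets the environment; /uivovapsuve/ is unchanged.
Rule 5 (final vowel raising): /e/ is a mid vowel in word-final position, so it raises to [i]. /uivovapsuve/ → uivovapsuvi.

uivovapsuvi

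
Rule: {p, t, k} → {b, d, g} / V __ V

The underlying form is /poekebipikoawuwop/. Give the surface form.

poegebibigoawuwop

/k/ is a voiceless stop between vowels /e/ and /e/, so it voices to [g].
/p/ is a voiceless stop between vowels /i/ and /i/, so it voices to [b].
/k/ is a voiceless stop between vowels /i/ and /o/, so it voices to [g].
Surface form: [poegebibigoawuwop].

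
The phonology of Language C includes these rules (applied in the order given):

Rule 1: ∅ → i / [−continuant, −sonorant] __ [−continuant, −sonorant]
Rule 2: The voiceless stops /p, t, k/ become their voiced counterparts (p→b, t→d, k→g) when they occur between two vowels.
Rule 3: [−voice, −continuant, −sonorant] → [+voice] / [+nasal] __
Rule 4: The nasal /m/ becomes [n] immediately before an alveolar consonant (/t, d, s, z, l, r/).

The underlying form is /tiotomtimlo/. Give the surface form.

tiodondinlo

Rule 1 (stop-cluster i-epenthesis): no segment meets the environment; /tiotomtimlo/ is unchanged.
Rule 2 (intervocalic voicing): /t/ is a voiceless stop between vowels /o/ and /o/, so it voices to [d]. /tiotomtimlo/ → tiodomtimlo.
Rule 3 (post-nasal voicing): /t/ is a voiceless stop immediately after the nasal /m/, so it voices to [d]. /tiodomtimlo/ → tiodomdimlo.
Rule 4 (nasal place assimilation): /m/ precedes the alveolar consonant /d/, so it assimilates in place to [n]. /m/ precedes the alveolar consonant /l/, so it assimilates in place to [n]. /tiodomdimlo/ → tiodondinlo.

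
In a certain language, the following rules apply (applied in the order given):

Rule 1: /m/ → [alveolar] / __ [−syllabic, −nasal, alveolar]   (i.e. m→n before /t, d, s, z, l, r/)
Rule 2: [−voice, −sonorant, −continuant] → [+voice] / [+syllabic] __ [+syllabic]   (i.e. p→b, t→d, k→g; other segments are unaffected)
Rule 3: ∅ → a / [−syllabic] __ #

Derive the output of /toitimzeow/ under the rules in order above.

toidinzeowa

Rule 1 (nasal place assimilation): /m/ precedes the alveolar consonant /z/, so it assimilates in place to [n]. /toitimzeow/ → toitinzeow.
Rule 2 (intervocalic voicing): /t/ is a voiceless stop between vowels /i/ and /i/, so it voices to [d]. /toitinzeow/ → toidinzeow.
Rule 3 (final a-epenthesis): the form ends in the consonant /w/, so [a] is inserted word-finally. /toidinzeow/ → toidinzeowa.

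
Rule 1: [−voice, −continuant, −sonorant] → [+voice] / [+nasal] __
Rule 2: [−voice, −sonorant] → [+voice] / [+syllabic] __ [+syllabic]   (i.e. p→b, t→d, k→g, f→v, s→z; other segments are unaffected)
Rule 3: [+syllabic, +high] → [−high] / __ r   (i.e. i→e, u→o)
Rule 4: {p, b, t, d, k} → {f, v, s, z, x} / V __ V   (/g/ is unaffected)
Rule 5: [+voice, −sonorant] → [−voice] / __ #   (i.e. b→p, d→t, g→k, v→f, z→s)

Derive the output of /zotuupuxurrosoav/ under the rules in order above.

zozuuvuxorrozoaf

Rule 1 (post-nasal voicing): no segment meets the environment; /zotuupuxurrosoav/ is unchanged.
Rule 2 (intervocalic voicing): /t/ is a voiceless obstruent between vowels /o/ and /u/, so it voices to [d]. /p/ is a voiceless obstruent between vowels /u/ and /u/, so it voices to [b]. /s/ is a voiceless obstruent between vowels /o/ and /o/, so it voices to [z]. /zotuupuxurrosoav/ → zoduubuxurrozoav.
Rule 3 (pre-rhotic lowering): /u/ is a high vowel immediately before /r/, so it lowers to [o]. /zoduubuxurrozoav/ → zoduubuxorrozoav.
Rule 4 (intervocalic spirantization): /d/ is a stop between vowels /o/ and /u/, so it spirantizes to the fricative [z]. /b/ is a stop between vowels /u/ and /u/, so it spirantizes to the fricative [v]. /zoduubuxorrozoav/ → zozuuvuxorrozoav.
Rule 5 (final devoicing): /v/ is a voiced obstruent in word-final position, so it devoices to [f]. /zozuuvuxorrozoav/ → zozuuvuxorrozoaf.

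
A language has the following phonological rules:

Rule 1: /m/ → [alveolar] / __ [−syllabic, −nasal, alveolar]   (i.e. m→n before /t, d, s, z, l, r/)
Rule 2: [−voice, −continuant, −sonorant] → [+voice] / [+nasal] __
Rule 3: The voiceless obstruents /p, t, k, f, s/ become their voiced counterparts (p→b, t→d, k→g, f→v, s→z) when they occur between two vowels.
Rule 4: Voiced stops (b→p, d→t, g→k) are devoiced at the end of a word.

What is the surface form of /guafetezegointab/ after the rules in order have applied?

Rule 1 (nasal place assimilation): no segment meets the environment; /guafetezegointab/ is unchanged.
Rule 2 (post-nasal voicing): /t/ is a voiceless stop immediately after the nasal /n/, so it voices to [d]. /guafetezegointab/ → guafetezegoindab.
Rule 3 (intervocalic voicing): /f/ is a voiceless obstruent between vowels /a/ and /e/, so it voices to [v]. /t/ is a voiceless obstruent between vowels /e/ and /e/, so it voices to [d]. /guafetezegoindab/ → guavedezegoindab.
Rule 4 (final devoicing): /b/ is a voiced stop in word-final position, so it devoices to [p]. /guavedezegoindab/ → guavedezegoindap.

guavedezegoindap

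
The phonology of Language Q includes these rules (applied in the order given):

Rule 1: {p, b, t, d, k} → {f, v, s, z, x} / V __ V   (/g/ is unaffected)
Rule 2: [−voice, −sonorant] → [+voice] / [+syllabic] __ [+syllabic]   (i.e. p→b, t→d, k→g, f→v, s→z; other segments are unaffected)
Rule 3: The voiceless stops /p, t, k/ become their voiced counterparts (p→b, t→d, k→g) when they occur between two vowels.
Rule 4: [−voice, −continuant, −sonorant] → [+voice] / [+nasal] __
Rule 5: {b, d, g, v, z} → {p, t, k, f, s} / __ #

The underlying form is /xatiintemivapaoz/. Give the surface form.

Rule 1 (intervocalic spirantization): /t/ is a stop between vowels /a/ and /i/, so it spirantizes to the fricative [s]. /p/ is a stop between vowels /a/ and /a/, so it spirantizes to the fricative [f]. /xatiintemivapaoz/ → xasiintemivafaoz.
Rule 2 (intervocalic voicing): /s/ is a voiceless obstruent between vowels /a/ and /i/, so it voices to [z]. /f/ is a voiceless obstruent between vowels /a/ and /a/, so it voices to [v]. /xasiintemivafaoz/ → xaziintemivavaoz.
Rule 3 (intervocalic voicing): no segment meets the environment; /xaziintemivavaoz/ is unchanged.
Rule 4 (post-nasal voicing): /t/ is a voiceless stop immediately after the nasal /n/, so it voices to [d]. /xaziintemivavaoz/ → xaziindemivavaoz.
Rule 5 (final devoicing): /z/ is a voiced obstruent in word-final position, so it devoices to [s]. /xaziindemivavaoz/ → xaziindemivavaos.

xaziindemivavaos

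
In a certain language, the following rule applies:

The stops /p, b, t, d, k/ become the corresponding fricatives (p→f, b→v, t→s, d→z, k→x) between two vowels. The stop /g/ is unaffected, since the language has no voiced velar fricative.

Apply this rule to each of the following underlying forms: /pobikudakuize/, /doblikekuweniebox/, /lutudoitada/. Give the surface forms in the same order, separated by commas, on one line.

/pobikudakuize/: /b/ is a stop between vowels /o/ and /i/, so it spirantizes to the fricative [v]. /k/ is a stop between vowels /i/ and /u/, so it spirantizes to the fricative [x]. /d/ is a stop between vowels /u/ and /a/, so it spirantizes to the fricative [z]. /k/ is a stop between vowels /a/ and /u/, so it spirantizes to the fricative [x]. → [povixuzaxuize].
/doblikekuweniebox/: /k/ is a stop between vowels /i/ and /e/, so it spirantizes to the fricative [x]. /k/ is a stop between vowels /e/ and /u/, so it spirantizes to the fricative [x]. /b/ is a stop between vowels /e/ and /o/, so it spirantizes to the fricative [v]. → [doblixexuwenievox].
/lutudoitada/: /t/ is a stop between vowels /u/ and /u/, so it spirantizes to the fricative [s]. /d/ is a stop between vowels /u/ and /o/, so it spirantizes to the fricative [z]. /t/ is a stop between vowels /i/ and /a/, so it spirantizes to the fricative [s]. /d/ is a stop between vowels /a/ and /a/, so it spirantizes to the fricative [z]. → [lusuzoisaza].

povixuzaxuize, doblixexuwenievox, lusuzoisaza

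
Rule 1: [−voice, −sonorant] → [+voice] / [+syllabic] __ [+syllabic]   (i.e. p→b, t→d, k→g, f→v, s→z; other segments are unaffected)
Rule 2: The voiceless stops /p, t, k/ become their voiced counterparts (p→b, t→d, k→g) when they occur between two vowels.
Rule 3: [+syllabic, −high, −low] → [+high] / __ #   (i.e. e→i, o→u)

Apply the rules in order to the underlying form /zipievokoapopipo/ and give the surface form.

zibievogoabobibu

Rule 1 (intervocalic voicing): /p/ is a voiceless obstruent between vowels /i/ and /i/, so it voices to [b]. /k/ is a voiceless obstruent between vowels /o/ and /o/, so it voices to [g]. /p/ is a voiceless obstruent between vowels /a/ and /o/, so it voices to [b]. /p/ is a voiceless obstruent between vowels /o/ and /i/, so it voices to [b]. /p/ is a voiceless obstruent between vowels /i/ and /o/, so it voices to [b]. /zipievokoapopipo/ → zibievogoabobibo.
Rule 2 (intervocalic voicing): no segment meets the environment; /zibievogoabobibo/ is unchanged.
Rule 3 (final vowel raising): /o/ is a mid vowel in word-final position, so it raises to [u]. /zibievogoabobibo/ → zibievogoabobibu.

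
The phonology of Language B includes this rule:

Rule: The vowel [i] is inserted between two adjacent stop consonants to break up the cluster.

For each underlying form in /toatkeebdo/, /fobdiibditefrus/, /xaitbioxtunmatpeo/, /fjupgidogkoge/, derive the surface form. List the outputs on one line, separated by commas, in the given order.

/toatkeebdo/: /t/ and /k/ form a stop–stop cluster, so [i] is inserted between them. /b/ and /d/ form a stop–stop cluster, so [i] is inserted between them. → [toatikeebido].
/fobdiibditefrus/: /b/ and /d/ form a stop–stop cluster, so [i] is inserted between them. /b/ and /d/ form a stop–stop cluster, so [i] is inserted between them. → [fobidiibiditefrus].
/xaitbioxtunmatpeo/: /t/ and /b/ form a stop–stop cluster, so [i] is inserted between them. /t/ and /p/ form a stop–stop cluster, so [i] is inserted between them. → [xaitibioxtunmatipeo].
/fjupgidogkoge/: /p/ and /g/ form a stop–stop cluster, so [i] is inserted between them. /g/ and /k/ form a stop–stop cluster, so [i] is inserted between them. → [fjupigidogikoge].

toatikeebido, fobidiibiditefrus, xaitibioxtunmatipeo, fjupigidogikoge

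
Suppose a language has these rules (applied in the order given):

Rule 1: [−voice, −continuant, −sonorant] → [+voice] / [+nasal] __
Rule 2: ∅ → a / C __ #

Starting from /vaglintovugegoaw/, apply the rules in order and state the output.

vaglindovugegoawa

Rule 1 (post-nasal voicing): /t/ is a voiceless stop immediately after the nasal /n/, so it voices to [d]. /vaglintovugegoaw/ → vaglindovugegoaw.
Rule 2 (final a-epenthesis): the form ends in the consonant /w/, so [a] is inserted word-finally. /vaglindovugegoaw/ → vaglindovugegoawa.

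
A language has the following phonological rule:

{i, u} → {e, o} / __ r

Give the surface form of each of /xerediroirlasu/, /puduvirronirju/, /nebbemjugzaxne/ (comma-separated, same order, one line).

xerederoerlasu, puduverronerju, nebbemjugzaxne

/xerediroirlasu/: /i/ is a high vowel immediately before /r/, so it lowers to [e]. /i/ is a high vowel immediately before /r/, so it lowers to [e]. → [xerederoerlasu].
/puduvirronirju/: /i/ is a high vowel immediately before /r/, so it lowers to [e]. /i/ is a high vowel immediately before /r/, so it lowers to [e]. → [puduverronerju].
/nebbemjugzaxne/: the rule's environment is not met; surfaces unchanged as [nebbemjugzaxne].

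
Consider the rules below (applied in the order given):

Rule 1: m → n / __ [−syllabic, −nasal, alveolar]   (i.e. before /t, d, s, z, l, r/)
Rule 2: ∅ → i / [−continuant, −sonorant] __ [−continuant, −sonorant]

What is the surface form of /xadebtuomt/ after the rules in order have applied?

Rule 1 (nasal place assimilation): /m/ precedes the alveolar consonant /t/, so it assimilates in place to [n]. /xadebtuomt/ → xadebtuont.
Rule 2 (stop-cluster i-epenthesis): /b/ and /t/ form a stop–stop cluster, so [i] is inserted between them. /xadebtuont/ → xadebituont.

xadebituont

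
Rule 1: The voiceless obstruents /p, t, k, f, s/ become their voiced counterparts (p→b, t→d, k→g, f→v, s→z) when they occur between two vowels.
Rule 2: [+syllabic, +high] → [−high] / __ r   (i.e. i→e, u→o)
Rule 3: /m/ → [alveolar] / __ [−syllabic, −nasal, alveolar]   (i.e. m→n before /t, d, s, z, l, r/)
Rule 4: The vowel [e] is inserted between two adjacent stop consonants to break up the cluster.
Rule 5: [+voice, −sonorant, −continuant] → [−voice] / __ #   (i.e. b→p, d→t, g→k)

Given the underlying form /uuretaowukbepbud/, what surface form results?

uoredaowukebepebut

Rule 1 (intervocalic voicing): /t/ is a voiceless obstruent between vowels /e/ and /a/, so it voices to [d]. /uuretaowukbepbud/ → uuredaowukbepbud.
Rule 2 (pre-rhotic lowering): /u/ is a high vowel immediately before /r/, so it lowers to [o]. /uuredaowukbepbud/ → uoredaowukbepbud.
Rule 3 (nasal place assimilation): no segment meets the environment; /uoredaowukbepbud/ is unchanged.
Rule 4 (stop-cluster e-epenthesis): /k/ and /b/ form a stop–stop cluster, so [e] is inserted between them. /p/ and /b/ form a stop–stop cluster, so [e] is inserted between them. /uoredaowukbepbud/ → uoredaowukebepebud.
Rule 5 (final devoicing): /d/ is a voiced stop in word-final position, so it devoices to [t]. /uoredaowukebepebud/ → uoredaowukebepebut.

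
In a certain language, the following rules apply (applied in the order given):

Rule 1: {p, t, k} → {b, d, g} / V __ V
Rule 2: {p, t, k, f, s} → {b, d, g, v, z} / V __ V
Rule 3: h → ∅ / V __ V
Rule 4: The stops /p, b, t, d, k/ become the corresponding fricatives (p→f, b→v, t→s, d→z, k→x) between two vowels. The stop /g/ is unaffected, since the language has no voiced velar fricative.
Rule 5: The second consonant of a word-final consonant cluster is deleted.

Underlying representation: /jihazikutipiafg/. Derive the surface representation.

jiaziguziviaf

Rule 1 (intervocalic voicing): /k/ is a voiceless stop between vowels /i/ and /u/, so it voices to [g]. /t/ is a voiceless stop between vowels /u/ and /i/, so it voices to [d]. /p/ is a voiceless stop between vowels /i/ and /i/, so it voices to [b]. /jihazikutipiafg/ → jihazigudibiafg.
Rule 2 (intervocalic voicing): no segment meets the environment; /jihazigudibiafg/ is unchanged.
Rule 3 (intervocalic h-deletion): /h/ occurs between vowels /i/ and /a/, so it deletes. /jihazigudibiafg/ → jiazigudibiafg.
Rule 4 (intervocalic spirantization): /d/ is a stop between vowels /u/ and /i/, so it spirantizes to the fricative [z]. /b/ is a stop between vowels /i/ and /i/, so it spirantizes to the fricative [v]. /jiazigudibiafg/ → jiaziguziviafg.
Rule 5 (final cluster simplification): /g/ is the second consonant of a word-final cluster /fg/, so it deletes. /jiaziguziviafg/ → jiaziguziviaf.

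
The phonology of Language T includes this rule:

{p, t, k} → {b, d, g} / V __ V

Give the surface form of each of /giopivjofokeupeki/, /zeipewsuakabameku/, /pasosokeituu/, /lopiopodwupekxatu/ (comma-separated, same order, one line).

/giopivjofokeupeki/: /p/ is a voiceless stop between vowels /o/ and /i/, so it voices to [b]. /k/ is a voiceless stop between vowels /o/ and /e/, so it voices to [g]. /p/ is a voiceless stop between vowels /u/ and /e/, so it voices to [b]. /k/ is a voiceless stop between vowels /e/ and /i/, so it voices to [g]. → [giobivjofogeubegi].
/zeipewsuakabameku/: /p/ is a voiceless stop between vowels /i/ and /e/, so it voices to [b]. /k/ is a voiceless stop between vowels /a/ and /a/, so it voices to [g]. /k/ is a voiceless stop between vowels /e/ and /u/, so it voices to [g]. → [zeibewsuagabamegu].
/pasosokeituu/: /k/ is a voiceless stop between vowels /o/ and /e/, so it voices to [g]. /t/ is a voiceless stop between vowels /i/ and /u/, so it voices to [d]. → [pasosogeiduu].
/lopiopodwupekxatu/: /p/ is a voiceless stop between vowels /o/ and /i/, so it voices to [b]. /p/ is a voiceless stop between vowels /o/ and /o/, so it voices to [b]. /p/ is a voiceless stop between vowels /u/ and /e/, so it voices to [b]. /t/ is a voiceless stop between vowels /a/ and /u/, so it voices to [d]. → [lobiobodwubekxadu].

giobivjofogeubegi, zeibewsuagabamegu, pasosogeiduu, lobiobodwubekxadu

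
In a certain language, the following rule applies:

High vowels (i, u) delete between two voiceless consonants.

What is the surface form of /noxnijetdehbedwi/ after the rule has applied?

noxnijetdehbedwi

No segment of /noxnijetdehbedwi/ meets the structural description of the rule, so the form surfaces unchanged.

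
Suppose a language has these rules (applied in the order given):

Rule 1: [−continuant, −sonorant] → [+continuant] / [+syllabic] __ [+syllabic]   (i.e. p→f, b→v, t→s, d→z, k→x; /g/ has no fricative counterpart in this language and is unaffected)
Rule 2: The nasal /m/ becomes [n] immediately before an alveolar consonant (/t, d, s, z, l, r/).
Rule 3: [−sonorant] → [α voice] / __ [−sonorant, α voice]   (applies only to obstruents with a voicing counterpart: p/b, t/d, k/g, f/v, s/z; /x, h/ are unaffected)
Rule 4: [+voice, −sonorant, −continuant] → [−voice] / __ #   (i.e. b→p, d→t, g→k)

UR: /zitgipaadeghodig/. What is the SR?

Rule 1 (intervocalic spirantization): /p/ is a stop between vowels /i/ and /a/, so it spirantizes to the fricative [f]. /d/ is a stop between vowels /a/ and /e/, so it spirantizes to the fricative [z]. /d/ is a stop between vowels /o/ and /i/, so it spirantizes to the fricative [z]. /zitgipaadeghodig/ → zitgifaazeghozig.
Rule 2 (nasal place assimilation): no segment meets the environment; /zitgifaazeghozig/ is unchanged.
Rule 3 (regressive voicing assimilation): /t/ precedes the voiced obstruent /g/, so it voices to [d] by assimilation. /g/ precedes the voiceless obstruent /h/, so it devoices to [k] by assimilation. /zitgifaazeghozig/ → zidgifaazekhozig.
Rule 4 (final devoicing): /g/ is a voiced stop in word-final position, so it devoices to [k]. /zidgifaazekhozig/ → zidgifaazekhozik.

zidgifaazekhozik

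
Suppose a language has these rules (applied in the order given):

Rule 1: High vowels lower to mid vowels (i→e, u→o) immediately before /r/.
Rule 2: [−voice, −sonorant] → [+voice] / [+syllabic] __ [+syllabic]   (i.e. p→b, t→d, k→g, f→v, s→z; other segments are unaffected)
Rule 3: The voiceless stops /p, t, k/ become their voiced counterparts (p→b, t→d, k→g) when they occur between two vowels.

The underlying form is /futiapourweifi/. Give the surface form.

Rule 1 (pre-rhotic lowering): /u/ is a high vowel immediately before /r/, so it lowers to [o]. /futiapourweifi/ → futiapoorweifi.
Rule 2 (intervocalic voicing): /t/ is a voiceless obstruent between vowels /u/ and /i/, so it voices to [d]. /p/ is a voiceless obstruent between vowels /a/ and /o/, so it voices to [b]. /f/ is a voiceless obstruent between vowels /i/ and /i/, so it voices to [v]. /futiapoorweifi/ → fudiaboorweivi.
Rule 3 (intervocalic voicing): no segment meets the environment; /fudiaboorweivi/ is unchanged.

fudiaboorweivi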